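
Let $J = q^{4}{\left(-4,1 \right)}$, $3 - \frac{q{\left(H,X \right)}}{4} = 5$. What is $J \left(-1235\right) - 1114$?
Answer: $-5059674$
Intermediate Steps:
$q{\left(H,X \right)} = -8$ ($q{\left(H,X \right)} = 12 - 20 = -8$)
$J = 4096$ ($J = \left(-8\right)^{4} = 4096$)
$J \left(-1235\right) - 1114 = 4096 \left(-1235\right) - 1114 = -5058560 - 1114 = -5059674$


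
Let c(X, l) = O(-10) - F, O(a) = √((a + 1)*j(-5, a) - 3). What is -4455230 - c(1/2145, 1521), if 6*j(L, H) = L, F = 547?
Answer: -4454683 - 3*√2/2 ≈ -4.4547e+6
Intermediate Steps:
j(L, H) = L/6
O(a) = √(-23/6 - 5*a/6) (O(a) = √((a + 1)*((⅙)*(-5)) - 3) = √((1 + a)*(-⅚) - 3) = √((-⅚ - 5*a/6) - 3) = √(-23/6 - 5*a/6))
c(X, l) = -547 + 3*√2/2 (c(X, l) = √(-138 - 30*(-10))/6 - 1*547 = √(-138 + 300)/6 - 547 = √162/6 - 547 = (9*√2)/6 - 547 = 3*√2/2 - 547 = -547 + 3*√2/2)
-4455230 - c(1/2145, 1521) = -4455230 - (-547 + 3*√2/2) = -4455230 + (547 - 3*√2/2) = -4454683 - 3*√2/2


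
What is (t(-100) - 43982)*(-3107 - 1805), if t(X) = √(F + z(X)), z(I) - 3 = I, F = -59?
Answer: 216039584 - 9824*I*√39 ≈ 2.1604e+8 - 61351.0*I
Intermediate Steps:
z(I) = 3 + I
t(X) = √(-56 + X) (t(X) = √(-59 + (3 + X)) = √(-56 + X))
(t(-100) - 43982)*(-3107 - 1805) = (√(-56 - 100) - 43982)*(-3107 - 1805) = (√(-156) - 43982)*(-4912) = (2*I*√39 - 43982)*(-4912) = (-43982 + 2*I*√39)*(-4912) = 216039584 - 9824*I*√39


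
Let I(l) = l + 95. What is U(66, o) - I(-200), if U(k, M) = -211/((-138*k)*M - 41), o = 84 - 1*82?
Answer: 1917196/18257 ≈ 105.01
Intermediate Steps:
I(l) = 95 + l
o = 2 (o = 84 - 82 = 2)
U(k, M) = -211/(-41 - 138*M*k) (U(k, M) = -211/(-138*M*k - 41) = -211/(-41 - 138*M*k))
U(66, o) - I(-200) = 211/(41 + 138*2*66) - (95 - 200) = 211/(41 + 18216) - 1*(-105) = 211/18257 + 105 = 1917196/18257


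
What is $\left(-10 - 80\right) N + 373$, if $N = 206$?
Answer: $-18167$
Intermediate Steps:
$\left(-10 - 80\right) N + 373 = \left(-10 - 80\right) 206 + 373 = \left(-90\right) 206 + 373 = -18540 + 373 = -18167$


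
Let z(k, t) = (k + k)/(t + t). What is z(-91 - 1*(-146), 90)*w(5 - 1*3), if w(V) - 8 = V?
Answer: 55/9 ≈ 6.1111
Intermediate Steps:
z(k, t) = k/t (z(k, t) = (2*k)/((2*t)) = (2*k)*(1/(2*t)) = k/t)
w(V) = 8 + V
z(-91 - 1*(-146), 90)*w(5 - 1*3) = ((-91 - 1*(-146))/90)*(8 + (5 - 1*3)) = ((-91 + 146)*(1/90))*(8 + (5 - 3)) = (55*(1/90))*(8 + 2) = (11/18)*10 = 55/9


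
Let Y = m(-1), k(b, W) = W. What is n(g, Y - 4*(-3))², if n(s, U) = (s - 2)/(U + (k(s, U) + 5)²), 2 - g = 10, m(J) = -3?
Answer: 4/1681 ≈ 0.0023795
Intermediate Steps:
Y = -3
g = -8 (g = 2 - 1*10 = 2 - 10 = -8)
n(s, U) = (-2 + s)/(U + (5 + U)²) (n(s, U) = (s - 2)/(U + (U + 5)²) = (-2 + s)/(U + (5 + U)²))
n(g, Y - 4*(-3))² = ((-2 - 8)/((-3 - 4*(-3)) + (5 + (-3 - 4*(-3)))²))² = (-10/((-3 + 12) + (5 + (-3 + 12))²))² = (-10/(9 + (5 + 9)²))² = (-10/(9 + 14²))² = (-10/(9 + 196))² = (-10/205)² = ((1/205)*(-10))² = (-2/41)² = 4/1681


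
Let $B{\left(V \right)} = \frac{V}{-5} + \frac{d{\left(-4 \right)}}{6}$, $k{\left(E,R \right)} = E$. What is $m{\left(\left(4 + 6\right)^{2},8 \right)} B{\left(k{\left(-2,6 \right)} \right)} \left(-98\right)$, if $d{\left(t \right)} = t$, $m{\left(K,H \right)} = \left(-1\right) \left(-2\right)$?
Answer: $\frac{784}{15} \approx 52.267$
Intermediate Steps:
$m{\left(K,H \right)} = 2$
$B{\left(V \right)} = - \frac{2}{3} - \frac{V}{5}$ ($B{\left(V \right)} = \frac{V}{-5} - \frac{4}{6} = V \left(- \frac{1}{5}\right) - \frac{2}{3} = - \frac{V}{5} - \frac{2}{3} = - \frac{2}{3} - \frac{V}{5}$)
$m{\left(\left(4 + 6\right)^{2},8 \right)} B{\left(k{\left(-2,6 \right)} \right)} \left(-98\right) = 2 \left(- \frac{2}{3} - - \frac{2}{5}\right) \left(-98\right) = 2 \left(- \frac{2}{3} + \frac{2}{5}\right) \left(-98\right) = 2 \left(- \frac{4}{15}\right) \left(-98\right) = \left(- \frac{8}{15}\right) \left(-98\right) = \frac{784}{15}$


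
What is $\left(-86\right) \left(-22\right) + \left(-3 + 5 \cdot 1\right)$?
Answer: $1894$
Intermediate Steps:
$\left(-86\right) \left(-22\right) + \left(-3 + 5 \cdot 1\right) = 1892 + \left(-3 + 5\right) = 1892 + 2 = 1894$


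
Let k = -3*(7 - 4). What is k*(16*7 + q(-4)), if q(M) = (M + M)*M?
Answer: -1296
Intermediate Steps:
k = -9 (k = -3*3 = -9)
q(M) = 2*M² (q(M) = (2*M)*M = 2*M²)
k*(16*7 + q(-4)) = -9*(16*7 + 2*(-4)²) = -9*(112 + 2*16) = -9*(112 + 32) = -9*144 = -1296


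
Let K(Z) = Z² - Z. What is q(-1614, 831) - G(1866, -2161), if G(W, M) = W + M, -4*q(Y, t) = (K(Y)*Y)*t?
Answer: 874018489480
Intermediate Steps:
q(Y, t) = -t*Y²*(-1 + Y)/4 (q(Y, t) = -(Y*(-1 + Y))*Y*t/4 = -Y²*(-1 + Y)*t/4 = -t*Y²*(-1 + Y)/4)
G(W, M) = M + W
q(-1614, 831) - G(1866, -2161) = (¼)*831*(-1614)²*(1 - 1*(-1614)) - (-2161 + 1866) = (¼)*831*2604996*(1 + 1614) - 1*(-295) = (¼)*831*2604996*1615 + 295 = 874018489185 + 295 = 874018489480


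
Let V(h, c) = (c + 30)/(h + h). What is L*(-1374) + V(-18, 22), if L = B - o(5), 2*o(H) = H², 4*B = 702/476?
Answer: 71401279/4284 ≈ 16667.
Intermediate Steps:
B = 351/952 (B = (702/476)/4 = (702*(1/476))/4 = (¼)*(351/238) = 351/952 ≈ 0.36870)
V(h, c) = (30 + c)/(2*h) (V(h, c) = (30 + c)/((2*h)) = (30 + c)*(1/(2*h)) = (30 + c)/(2*h))
o(H) = H²/2
L = -11549/952 (L = 351/952 - 5²/2 = 351/952 - 25/2 = -11549/952 ≈ -12.131)
L*(-1374) + V(-18, 22) = -11549/952*(-1374) + (½)*(30 + 22)/(-18) = 7934163/476 + (½)*(-1/18)*52 = 7934163/476 - 13/9 = 71401279/4284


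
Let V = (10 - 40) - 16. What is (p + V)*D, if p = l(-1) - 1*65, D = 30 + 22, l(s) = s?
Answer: -5824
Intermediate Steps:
D = 52
V = -46 (V = -30 - 16 = -46)
p = -66 (p = -1 - 1*65 = -1 - 65 = -66)
(p + V)*D = (-66 - 46)*52 = -112*52 = -5824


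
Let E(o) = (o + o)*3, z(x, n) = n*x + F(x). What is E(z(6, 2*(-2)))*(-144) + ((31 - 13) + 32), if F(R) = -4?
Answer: 24242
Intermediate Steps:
z(x, n) = -4 + n*x (z(x, n) = n*x - 4 = -4 + n*x)
E(o) = 6*o (E(o) = (2*o)*3 = 6*o)
E(z(6, 2*(-2)))*(-144) + ((31 - 13) + 32) = (6*(-4 + (2*(-2))*6))*(-144) + ((31 - 13) + 32) = (6*(-4 - 4*6))*(-144) + (18 + 32) = (6*(-4 - 24))*(-144) + 50 = (6*(-28))*(-144) + 50 = -168*(-144) + 50 = 24192 + 50 = 24242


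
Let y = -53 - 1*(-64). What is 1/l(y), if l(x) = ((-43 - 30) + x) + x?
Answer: -1/51 ≈ -0.019608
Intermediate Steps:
y = 11 (y = -53 + 64 = 11)
l(x) = -73 + 2*x (l(x) = (-73 + x) + x = -73 + 2*x)
1/l(y) = 1/(-73 + 2*11) = 1/(-73 + 22) = 1/(-51) = -1/51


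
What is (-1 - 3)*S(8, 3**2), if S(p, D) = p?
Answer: -32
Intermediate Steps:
(-1 - 3)*S(8, 3**2) = (-1 - 3)*8 = -4*8 = -32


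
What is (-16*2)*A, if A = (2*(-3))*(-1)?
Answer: -192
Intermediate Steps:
A = 6 (A = -6*(-1) = 6)
(-16*2)*A = -16*2*6 = -32*6 = -192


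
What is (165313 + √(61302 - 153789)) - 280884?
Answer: -115571 + I*√92487 ≈ -1.1557e+5 + 304.12*I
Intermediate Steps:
(165313 + √(61302 - 153789)) - 280884 = (165313 + √(-92487)) - 280884 = (165313 + I*√92487) - 280884 = -115571 + I*√92487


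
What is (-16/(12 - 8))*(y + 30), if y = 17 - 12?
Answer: -140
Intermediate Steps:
y = 5
(-16/(12 - 8))*(y + 30) = (-16/(12 - 8))*(5 + 30) = -16/4*35 = -16*¼*35 = -4*35 = -140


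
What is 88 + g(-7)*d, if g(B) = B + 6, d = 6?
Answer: 82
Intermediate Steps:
g(B) = 6 + B
88 + g(-7)*d = 88 + (6 - 7)*6 = 88 - 1*6 = 88 - 6 = 82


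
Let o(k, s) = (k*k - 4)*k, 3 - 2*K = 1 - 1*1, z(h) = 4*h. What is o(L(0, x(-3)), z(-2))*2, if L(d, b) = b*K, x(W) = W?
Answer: -585/4 ≈ -146.25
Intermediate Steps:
K = 3/2 (K = 3/2 - (1 - 1*1)/2 = 3/2 - (1 - 1)/2 = 3/2 - ½*0 = 3/2 + 0 = 3/2 ≈ 1.5000)
L(d, b) = 3*b/2 (L(d, b) = b*(3/2) = 3*b/2)
o(k, s) = k*(-4 + k²) (o(k, s) = (k² - 4)*k = (-4 + k²)*k = k*(-4 + k²))
o(L(0, x(-3)), z(-2))*2 = (((3/2)*(-3))*(-4 + ((3/2)*(-3))²))*2 = -9*(-4 + (-9/2)²)/2*2 = -9*(-4 + 81/4)/2*2 = -9/2*65/4*2 = -585/8*2 = -585/4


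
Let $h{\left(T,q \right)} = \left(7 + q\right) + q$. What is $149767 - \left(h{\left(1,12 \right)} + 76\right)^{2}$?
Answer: $138318$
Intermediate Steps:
$h{\left(T,q \right)} = 7 + 2 q$
$149767 - \left(h{\left(1,12 \right)} + 76\right)^{2} = 149767 - \left(\left(7 + 2 \cdot 12\right) + 76\right)^{2} = 149767 - \left(\left(7 + 24\right) + 76\right)^{2} = 149767 - \left(31 + 76\right)^{2} = 149767 - 107^{2} = 149767 - 11449 = 138318$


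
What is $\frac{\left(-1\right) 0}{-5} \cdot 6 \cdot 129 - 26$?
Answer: $-26$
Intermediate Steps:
$\frac{\left(-1\right) 0}{-5} \cdot 6 \cdot 129 - 26 = \left(- \frac{1}{5}\right) 0 \cdot 6 \cdot 129 - 26 = 0 \cdot 6 \cdot 129 - 26 = 0 \cdot 129 - 26 = 0 - 26 = -26$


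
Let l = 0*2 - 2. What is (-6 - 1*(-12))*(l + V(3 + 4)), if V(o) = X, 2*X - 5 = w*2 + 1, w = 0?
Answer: 6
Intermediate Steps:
l = -2 (l = 0 - 2 = -2)
X = 3 (X = 5/2 + (0*2 + 1)/2 = 5/2 + (0 + 1)/2 = 5/2 + (1/2)*1 = 5/2 + 1/2 = 3)
V(o) = 3
(-6 - 1*(-12))*(l + V(3 + 4)) = (-6 - 1*(-12))*(-2 + 3) = (-6 + 12)*1 = 6*1 = 6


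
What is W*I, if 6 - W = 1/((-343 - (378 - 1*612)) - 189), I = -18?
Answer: -16101/149 ≈ -108.06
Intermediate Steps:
W = 1789/298 (W = 6 - 1/((-343 - (378 - 1*612)) - 189) = 6 - 1/((-343 - (378 - 612)) - 189) = 6 - 1/((-343 - 1*(-234)) - 189) = 6 - 1/((-343 + 234) - 189) = 6 - 1/(-109 - 189) = 6 - 1/(-298) = 6 - 1*(-1/298) = 6 + 1/298 = 1789/298 ≈ 6.0034)
W*I = (1789/298)*(-18) = -16101/149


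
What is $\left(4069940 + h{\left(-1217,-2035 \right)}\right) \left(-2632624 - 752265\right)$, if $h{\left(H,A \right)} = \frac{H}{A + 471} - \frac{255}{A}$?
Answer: $- \frac{8769275063242770467}{636548} \approx -1.3776 \cdot 10^{13}$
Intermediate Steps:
$h{\left(H,A \right)} = - \frac{255}{A} + \frac{H}{471 + A}$ ($h{\left(H,A \right)} = \frac{H}{471 + A} - \frac{255}{A} = - \frac{255}{A} + \frac{H}{471 + A}$)
$\left(4069940 + h{\left(-1217,-2035 \right)}\right) \left(-2632624 - 752265\right) = \left(4069940 + \frac{-120105 - -518925 - -2476595}{\left(-2035\right) \left(471 - 2035\right)}\right) \left(-2632624 - 752265\right) = \left(4069940 - \frac{-120105 + 518925 + 2476595}{2035 \left(-1564\right)}\right) \left(-3384889\right) = \left(4069940 - \left(- \frac{1}{3182740}\right) 2875415\right) \left(-3384889\right) = \left(4069940 + \frac{575083}{636548}\right) \left(-3384889\right) = \frac{2590712742203}{636548} \left(-3384889\right) = - \frac{8769275063242770467}{636548}$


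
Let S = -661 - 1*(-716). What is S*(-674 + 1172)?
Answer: 27390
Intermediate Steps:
S = 55 (S = -661 + 716 = 55)
S*(-674 + 1172) = 55*(-674 + 1172) = 55*498 = 27390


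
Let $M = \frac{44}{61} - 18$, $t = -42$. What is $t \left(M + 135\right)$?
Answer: $- \frac{301602}{61} \approx -4944.3$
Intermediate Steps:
$M = - \frac{1054}{61}$ ($M = 44 \cdot \frac{1}{61} - 18 = \frac{44}{61} - 18 = - \frac{1054}{61} \approx -17.279$)
$t \left(M + 135\right) = - 42 \left(- \frac{1054}{61} + 135\right) = \left(-42\right) \frac{7181}{61} = - \frac{301602}{61}$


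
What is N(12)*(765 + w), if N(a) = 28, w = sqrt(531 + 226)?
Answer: 21420 + 28*sqrt(757) ≈ 22190.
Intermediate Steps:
w = sqrt(757) ≈ 27.514
N(12)*(765 + w) = 28*(765 + sqrt(757)) = 21420 + 28*sqrt(757)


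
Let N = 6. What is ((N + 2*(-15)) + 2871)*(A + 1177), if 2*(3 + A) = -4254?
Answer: -2713191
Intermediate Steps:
A = -2130 (A = -3 + (½)*(-4254) = -3 - 2127 = -2130)
((N + 2*(-15)) + 2871)*(A + 1177) = ((6 + 2*(-15)) + 2871)*(-2130 + 1177) = ((6 - 30) + 2871)*(-953) = (-24 + 2871)*(-953) = 2847*(-953) = -2713191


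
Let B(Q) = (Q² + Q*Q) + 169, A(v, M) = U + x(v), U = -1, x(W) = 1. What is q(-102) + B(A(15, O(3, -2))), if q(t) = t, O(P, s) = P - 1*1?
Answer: 67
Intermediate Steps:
O(P, s) = -1 + P (O(P, s) = P - 1 = -1 + P)
A(v, M) = 0 (A(v, M) = -1 + 1 = 0)
B(Q) = 169 + 2*Q² (B(Q) = (Q² + Q²) + 169 = 2*Q² + 169 = 169 + 2*Q²)
q(-102) + B(A(15, O(3, -2))) = -102 + (169 + 2*0²) = -102 + (169 + 2*0) = -102 + (169 + 0) = -102 + 169 = 67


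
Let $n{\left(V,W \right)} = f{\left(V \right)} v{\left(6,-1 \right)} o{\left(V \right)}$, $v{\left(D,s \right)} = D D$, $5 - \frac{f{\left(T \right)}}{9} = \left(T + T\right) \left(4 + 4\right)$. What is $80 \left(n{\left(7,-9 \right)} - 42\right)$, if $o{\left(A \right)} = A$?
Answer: $-19417440$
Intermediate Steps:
$f{\left(T \right)} = 45 - 144 T$ ($f{\left(T \right)} = 45 - 9 \left(T + T\right) \left(4 + 4\right) = 45 - 9 \cdot 2 T 8 = 45 - 9 \cdot 16 T = 45 - 144 T$)
$v{\left(D,s \right)} = D^{2}$
$n{\left(V,W \right)} = V \left(1620 - 5184 V\right)$ ($n{\left(V,W \right)} = \left(45 - 144 V\right) 6^{2} V = \left(45 - 144 V\right) 36 V = \left(1620 - 5184 V\right) V = V \left(1620 - 5184 V\right)$)
$80 \left(n{\left(7,-9 \right)} - 42\right) = 80 \left(324 \cdot 7 \left(5 - 112\right) - 42\right) = 80 \left(324 \cdot 7 \left(-107\right) - 42\right) = 80 \left(-242676 - 42\right) = 80 \left(-242718\right) = -19417440$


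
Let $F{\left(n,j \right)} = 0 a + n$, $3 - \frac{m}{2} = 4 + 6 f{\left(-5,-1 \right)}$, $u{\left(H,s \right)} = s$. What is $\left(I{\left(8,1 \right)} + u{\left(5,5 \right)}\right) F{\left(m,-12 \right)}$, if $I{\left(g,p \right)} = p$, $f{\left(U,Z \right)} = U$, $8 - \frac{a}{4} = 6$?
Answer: $348$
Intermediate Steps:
$a = 8$ ($a = 32 - 24 = 8$)
$m = 58$ ($m = 6 - 2 \left(4 + 6 \left(-5\right)\right) = 6 - 2 \left(4 - 30\right) = 6 - -52 = 6 + 52 = 58$)
$F{\left(n,j \right)} = n$ ($F{\left(n,j \right)} = 0 \cdot 8 + n = 0 + n = n$)
$\left(I{\left(8,1 \right)} + u{\left(5,5 \right)}\right) F{\left(m,-12 \right)} = \left(1 + 5\right) 58 = 6 \cdot 58 = 348$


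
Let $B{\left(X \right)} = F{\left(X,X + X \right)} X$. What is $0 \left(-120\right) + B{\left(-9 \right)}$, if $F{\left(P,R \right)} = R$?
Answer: $162$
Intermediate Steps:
$B{\left(X \right)} = 2 X^{2}$ ($B{\left(X \right)} = \left(X + X\right) X = 2 X X = 2 X^{2}$)
$0 \left(-120\right) + B{\left(-9 \right)} = 0 \left(-120\right) + 2 \left(-9\right)^{2} = 0 + 2 \cdot 81 = 0 + 162 = 162$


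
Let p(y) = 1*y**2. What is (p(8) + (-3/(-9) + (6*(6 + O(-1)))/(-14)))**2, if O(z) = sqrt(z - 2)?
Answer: 1681966/441 - 2594*I*sqrt(3)/49 ≈ 3814.0 - 91.693*I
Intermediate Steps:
O(z) = sqrt(-2 + z)
p(y) = y**2
(p(8) + (-3/(-9) + (6*(6 + O(-1)))/(-14)))**2 = (8**2 + (-3/(-9) + (6*(6 + sqrt(-2 - 1)))/(-14)))**2 = (64 + (-3*(-1/9) + (6*(6 + sqrt(-3)))*(-1/14)))**2 = (64 + (1/3 + (6*(6 + I*sqrt(3)))*(-1/14)))**2 = (64 + (1/3 + (36 + 6*I*sqrt(3))*(-1/14)))**2 = (64 + (1/3 + (-18/7 - 3*I*sqrt(3)/7)))**2 = (64 + (-47/21 - 3*I*sqrt(3)/7))**2 = (1297/21 - 3*I*sqrt(3)/7)**2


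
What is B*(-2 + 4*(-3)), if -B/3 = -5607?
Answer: -235494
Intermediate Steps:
B = 16821 (B = -3*(-5607) = 16821)
B*(-2 + 4*(-3)) = 16821*(-2 + 4*(-3)) = 16821*(-2 - 12) = 16821*(-14) = -235494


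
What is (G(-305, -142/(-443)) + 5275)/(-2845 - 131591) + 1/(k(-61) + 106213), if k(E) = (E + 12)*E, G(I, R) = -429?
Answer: -66132307/1835085009 ≈ -0.036038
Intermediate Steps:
k(E) = E*(12 + E) (k(E) = (12 + E)*E = E*(12 + E))
(G(-305, -142/(-443)) + 5275)/(-2845 - 131591) + 1/(k(-61) + 106213) = (-429 + 5275)/(-2845 - 131591) + 1/(-61*(12 - 61) + 106213) = 4846/(-134436) + 1/(-61*(-49) + 106213) = 4846*(-1/134436) + 1/(2989 + 106213) = -2423/67218 + 1/109202 = -66132307/1835085009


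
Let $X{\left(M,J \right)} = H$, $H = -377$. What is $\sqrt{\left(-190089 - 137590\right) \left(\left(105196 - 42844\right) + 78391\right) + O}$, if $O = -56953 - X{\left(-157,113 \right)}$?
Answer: $3 i \sqrt{5124286897} \approx 2.1475 \cdot 10^{5} i$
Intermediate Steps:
$X{\left(M,J \right)} = -377$
$O = -56576$ ($O = -56953 - -377 = -56953 + 377 = -56576$)
$\sqrt{\left(-190089 - 137590\right) \left(\left(105196 - 42844\right) + 78391\right) + O} = \sqrt{\left(-190089 - 137590\right) \left(\left(105196 - 42844\right) + 78391\right) - 56576} = \sqrt{- 327679 \left(\left(105196 - 42844\right) + 78391\right) - 56576} = \sqrt{- 327679 \left(62352 + 78391\right) - 56576} = \sqrt{\left(-327679\right) 140743 - 56576} = \sqrt{-46118525497 - 56576} = \sqrt{-46118582073} = 3 i \sqrt{5124286897}$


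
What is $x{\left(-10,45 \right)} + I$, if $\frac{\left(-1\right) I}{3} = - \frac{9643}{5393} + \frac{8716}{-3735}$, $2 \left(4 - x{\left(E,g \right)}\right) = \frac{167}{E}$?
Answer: $\frac{663773651}{26857140} \approx 24.715$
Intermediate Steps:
$x{\left(E,g \right)} = 4 - \frac{167}{2 E}$ ($x{\left(E,g \right)} = 4 - \frac{167 \frac{1}{E}}{2} = 4 - \frac{167}{2 E}$)
$I = \frac{83021993}{6714285}$ ($I = - 3 \left(- \frac{9643}{5393} + \frac{8716}{-3735}\right) = - 3 \left(\left(-9643\right) \frac{1}{5393} + 8716 \left(- \frac{1}{3735}\right)\right) = - 3 \left(- \frac{9643}{5393} - \frac{8716}{3735}\right) = \left(-3\right) \left(- \frac{83021993}{20142855}\right) = \frac{83021993}{6714285} \approx 12.365$)
$x{\left(-10,45 \right)} + I = \left(4 - \frac{167}{2 \left(-10\right)}\right) + \frac{83021993}{6714285} = \left(4 - - \frac{167}{20}\right) + \frac{83021993}{6714285} = \left(4 + \frac{167}{20}\right) + \frac{83021993}{6714285} = \frac{247}{20} + \frac{83021993}{6714285} = \frac{663773651}{26857140}$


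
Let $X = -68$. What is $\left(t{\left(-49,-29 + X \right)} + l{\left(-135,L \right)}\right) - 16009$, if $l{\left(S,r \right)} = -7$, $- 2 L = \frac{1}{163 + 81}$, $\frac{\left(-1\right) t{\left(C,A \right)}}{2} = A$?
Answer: $-15822$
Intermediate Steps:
$t{\left(C,A \right)} = - 2 A$
$L = - \frac{1}{488}$ ($L = - \frac{1}{2 \left(163 + 81\right)} = - \frac{1}{2 \cdot 244} = \left(- \frac{1}{2}\right) \frac{1}{244} = - \frac{1}{488} \approx -0.0020492$)
$\left(t{\left(-49,-29 + X \right)} + l{\left(-135,L \right)}\right) - 16009 = \left(- 2 \left(-29 - 68\right) - 7\right) - 16009 = \left(\left(-2\right) \left(-97\right) - 7\right) - 16009 = \left(194 - 7\right) - 16009 = 187 - 16009 = -15822$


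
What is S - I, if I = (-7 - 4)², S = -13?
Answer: -134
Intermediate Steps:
I = 121 (I = (-11)² = 121)
S - I = -13 - 1*121 = -13 - 121 = -134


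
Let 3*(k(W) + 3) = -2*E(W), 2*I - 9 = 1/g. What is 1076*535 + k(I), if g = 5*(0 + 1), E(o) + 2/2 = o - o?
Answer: 1726973/3 ≈ 5.7566e+5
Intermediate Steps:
E(o) = -1 (E(o) = -1 + (o - o) = -1 + 0 = -1)
g = 5 (g = 5*1 = 5)
I = 23/5 (I = 9/2 + (1/2)/5 = 9/2 + (1/2)*(1/5) = 9/2 + 1/10 = 23/5 ≈ 4.6000)
k(W) = -7/3 (k(W) = -3 + (-2*(-1))/3 = -3 + (1/3)*2 = -3 + 2/3 = -7/3)
1076*535 + k(I) = 1076*535 - 7/3 = 575660 - 7/3 = 1726973/3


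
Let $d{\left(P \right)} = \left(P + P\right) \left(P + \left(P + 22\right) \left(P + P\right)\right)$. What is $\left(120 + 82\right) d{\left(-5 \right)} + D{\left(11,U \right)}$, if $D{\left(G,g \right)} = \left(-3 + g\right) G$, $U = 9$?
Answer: $353566$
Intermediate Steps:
$d{\left(P \right)} = 2 P \left(P + 2 P \left(22 + P\right)\right)$ ($d{\left(P \right)} = 2 P \left(P + \left(22 + P\right) 2 P\right) = 2 P \left(P + 2 P \left(22 + P\right)\right)$)
$D{\left(G,g \right)} = G \left(-3 + g\right)$
$\left(120 + 82\right) d{\left(-5 \right)} + D{\left(11,U \right)} = \left(120 + 82\right) \left(-5\right)^{2} \left(90 + 4 \left(-5\right)\right) + 11 \left(-3 + 9\right) = 202 \cdot 25 \left(90 - 20\right) + 11 \cdot 6 = 202 \cdot 25 \cdot 70 + 66 = 202 \cdot 1750 + 66 = 353500 + 66 = 353566$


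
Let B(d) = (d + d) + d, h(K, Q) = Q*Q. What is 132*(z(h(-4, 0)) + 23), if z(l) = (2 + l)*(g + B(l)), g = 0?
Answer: 3036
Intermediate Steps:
h(K, Q) = Q²
B(d) = 3*d (B(d) = 2*d + d = 3*d)
z(l) = 3*l*(2 + l) (z(l) = (2 + l)*(0 + 3*l) = (2 + l)*(3*l) = 3*l*(2 + l))
132*(z(h(-4, 0)) + 23) = 132*(3*0²*(2 + 0²) + 23) = 132*(3*0*(2 + 0) + 23) = 132*(3*0*2 + 23) = 132*(0 + 23) = 132*23 = 3036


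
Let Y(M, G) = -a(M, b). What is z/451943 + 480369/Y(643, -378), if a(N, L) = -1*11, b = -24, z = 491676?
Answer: 217104815403/4971373 ≈ 43671.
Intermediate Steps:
a(N, L) = -11
Y(M, G) = 11 (Y(M, G) = -1*(-11) = 11)
z/451943 + 480369/Y(643, -378) = 491676/451943 + 480369/11 = 217104815403/4971373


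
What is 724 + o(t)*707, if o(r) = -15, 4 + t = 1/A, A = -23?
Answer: -9881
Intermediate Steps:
t = -93/23 (t = -4 + 1/(-23) = -4 - 1/23 = -93/23 ≈ -4.0435)
724 + o(t)*707 = 724 - 15*707 = 724 - 10605 = -9881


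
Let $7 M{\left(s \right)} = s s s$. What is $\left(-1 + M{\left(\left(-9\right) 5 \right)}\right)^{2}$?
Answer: $\frac{8305041424}{49} \approx 1.6949 \cdot 10^{8}$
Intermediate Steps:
$M{\left(s \right)} = \frac{s^{3}}{7}$ ($M{\left(s \right)} = \frac{s s s}{7} = \frac{s^{2} s}{7} = \frac{s^{3}}{7}$)
$\left(-1 + M{\left(\left(-9\right) 5 \right)}\right)^{2} = \left(-1 + \frac{\left(\left(-9\right) 5\right)^{3}}{7}\right)^{2} = \left(-1 + \frac{\left(-45\right)^{3}}{7}\right)^{2} = \left(-1 + \frac{1}{7} \left(-91125\right)\right)^{2} = \left(-1 - \frac{91125}{7}\right)^{2} = \left(- \frac{91132}{7}\right)^{2} = \frac{8305041424}{49}$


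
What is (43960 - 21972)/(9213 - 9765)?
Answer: -239/6 ≈ -39.833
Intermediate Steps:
(43960 - 21972)/(9213 - 9765) = 21988/(-552) = 21988*(-1/552) = -239/6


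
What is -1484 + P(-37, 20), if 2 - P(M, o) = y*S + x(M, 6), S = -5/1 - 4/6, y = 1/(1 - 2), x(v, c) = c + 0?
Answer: -4481/3 ≈ -1493.7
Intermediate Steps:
x(v, c) = c
y = -1 (y = 1/(-1) = -1)
S = -17/3 (S = -5*1 - 4*1/6 = -5 - 2/3 = -17/3 ≈ -5.6667)
P(M, o) = -29/3 (P(M, o) = 2 - (-1*(-17/3) + 6) = 2 - (17/3 + 6) = 2 - 1*35/3 = 2 - 35/3 = -29/3)
-1484 + P(-37, 20) = -1484 - 29/3 = -4481/3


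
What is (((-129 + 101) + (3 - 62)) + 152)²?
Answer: 4225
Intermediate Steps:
(((-129 + 101) + (3 - 62)) + 152)² = ((-28 - 59) + 152)² = (-87 + 152)² = 65² = 4225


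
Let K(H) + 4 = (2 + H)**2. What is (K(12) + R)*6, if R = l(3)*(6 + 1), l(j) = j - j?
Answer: 1152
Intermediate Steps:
l(j) = 0
K(H) = -4 + (2 + H)**2
R = 0 (R = 0*(6 + 1) = 0*7 = 0)
(K(12) + R)*6 = (12*(4 + 12) + 0)*6 = (12*16 + 0)*6 = (192 + 0)*6 = 192*6 = 1152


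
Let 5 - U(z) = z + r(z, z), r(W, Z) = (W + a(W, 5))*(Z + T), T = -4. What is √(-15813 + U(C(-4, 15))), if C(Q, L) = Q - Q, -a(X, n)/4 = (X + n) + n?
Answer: 4*I*√998 ≈ 126.36*I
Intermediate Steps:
a(X, n) = -8*n - 4*X (a(X, n) = -4*((X + n) + n) = -4*(X + 2*n) = -8*n - 4*X)
C(Q, L) = 0
r(W, Z) = (-40 - 3*W)*(-4 + Z) (r(W, Z) = (W + (-8*5 - 4*W))*(Z - 4) = (W + (-40 - 4*W))*(-4 + Z) = (-40 - 3*W)*(-4 + Z))
U(z) = -155 + 3*z² + 27*z (U(z) = 5 - (z + (160 - 40*z + 12*z - 3*z*z)) = 5 - (z + (160 - 40*z + 12*z - 3*z²)) = 5 - (z + (160 - 28*z - 3*z²)) = 5 - (160 - 27*z - 3*z²) = 5 + (-160 + 3*z² + 27*z) = -155 + 3*z² + 27*z)
√(-15813 + U(C(-4, 15))) = √(-15813 + (-155 + 3*0² + 27*0)) = √(-15813 + (-155 + 3*0 + 0)) = √(-15813 + (-155 + 0 + 0)) = √(-15813 - 155) = √(-15968) = 4*I*√998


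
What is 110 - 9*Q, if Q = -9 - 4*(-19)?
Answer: -493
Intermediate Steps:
Q = 67 (Q = -9 - 1*(-76) = -9 + 76 = 67)
110 - 9*Q = 110 - 9*67 = 110 - 603 = -493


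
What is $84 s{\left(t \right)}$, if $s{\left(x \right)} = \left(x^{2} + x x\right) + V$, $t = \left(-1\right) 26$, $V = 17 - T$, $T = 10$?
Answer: $114156$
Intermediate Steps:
$V = 7$ ($V = 17 - 10 = 7$)
$t = -26$
$s{\left(x \right)} = 7 + 2 x^{2}$ ($s{\left(x \right)} = \left(x^{2} + x x\right) + 7 = \left(x^{2} + x^{2}\right) + 7 = 2 x^{2} + 7 = 7 + 2 x^{2}$)
$84 s{\left(t \right)} = 84 \left(7 + 2 \left(-26\right)^{2}\right) = 84 \left(7 + 2 \cdot 676\right) = 84 \left(7 + 1352\right) = 84 \cdot 1359 = 114156$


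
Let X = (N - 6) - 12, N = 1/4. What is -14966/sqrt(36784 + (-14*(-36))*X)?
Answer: -7483*sqrt(27838)/13919 ≈ -89.699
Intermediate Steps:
N = 1/4 ≈ 0.25000
X = -71/4 (X = (1/4 - 6) - 12 = -23/4 - 12 = -71/4 ≈ -17.750)
-14966/sqrt(36784 + (-14*(-36))*X) = -14966/sqrt(36784 - 14*(-36)*(-71/4)) = -14966/sqrt(36784 + 504*(-71/4)) = -14966/sqrt(36784 - 8946) = -14966*sqrt(27838)/27838 = -7483*sqrt(27838)/13919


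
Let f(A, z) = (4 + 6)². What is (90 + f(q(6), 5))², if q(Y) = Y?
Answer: 36100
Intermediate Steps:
f(A, z) = 100 (f(A, z) = 10² = 100)
(90 + f(q(6), 5))² = (90 + 100)² = 190² = 36100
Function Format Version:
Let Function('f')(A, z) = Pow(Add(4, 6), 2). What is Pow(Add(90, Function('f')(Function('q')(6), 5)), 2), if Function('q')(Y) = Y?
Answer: 36100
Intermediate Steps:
Function('f')(A, z) = 100 (Function('f')(A, z) = Pow(10, 2) = 100)
Pow(Add(90, Function('f')(Function('q')(6), 5)), 2) = Pow(Add(90, 100), 2) = Pow(190, 2) = 36100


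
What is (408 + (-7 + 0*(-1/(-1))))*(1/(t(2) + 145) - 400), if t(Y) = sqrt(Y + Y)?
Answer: -23578399/147 ≈ -1.6040e+5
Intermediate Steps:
t(Y) = sqrt(2)*sqrt(Y) (t(Y) = sqrt(2*Y) = sqrt(2)*sqrt(Y))
(408 + (-7 + 0*(-1/(-1))))*(1/(t(2) + 145) - 400) = (408 + (-7 + 0*(-1/(-1))))*(1/(sqrt(2)*sqrt(2) + 145) - 400) = (408 + (-7 + 0*(-1*(-1))))*(1/(2 + 145) - 400) = (408 + (-7 + 0*1))*(1/147 - 400) = (408 + (-7 + 0))*(1/147 - 400) = (408 - 7)*(-58799/147) = 401*(-58799/147) = -23578399/147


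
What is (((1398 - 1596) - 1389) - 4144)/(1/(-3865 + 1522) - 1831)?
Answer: 13427733/4290034 ≈ 3.1300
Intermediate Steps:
(((1398 - 1596) - 1389) - 4144)/(1/(-3865 + 1522) - 1831) = ((-198 - 1389) - 4144)/(1/(-2343) - 1831) = (-1587 - 4144)/(-1/2343 - 1831) = -5731/(-4290034/2343) = -5731*(-2343/4290034) = 13427733/4290034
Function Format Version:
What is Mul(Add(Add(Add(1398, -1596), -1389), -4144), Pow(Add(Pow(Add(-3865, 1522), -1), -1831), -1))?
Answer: Rational(13427733, 4290034) ≈ 3.1300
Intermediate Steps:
Mul(Add(Add(Add(1398, -1596), -1389), -4144), Pow(Add(Pow(Add(-3865, 1522), -1), -1831), -1)) = Mul(Add(Add(-198, -1389), -4144), Pow(Add(Pow(-2343, -1), -1831), -1)) = Mul(Add(-1587, -4144), Pow(Add(Rational(-1, 2343), -1831), -1)) = Mul(-5731, Pow(Rational(-4290034, 2343), -1)) = Mul(-5731, Rational(-2343, 4290034)) = Rational(13427733, 4290034)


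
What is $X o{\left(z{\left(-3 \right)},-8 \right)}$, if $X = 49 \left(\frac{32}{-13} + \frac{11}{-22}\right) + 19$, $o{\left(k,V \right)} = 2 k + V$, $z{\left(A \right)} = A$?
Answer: $\frac{22953}{13} \approx 1765.6$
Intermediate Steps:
$o{\left(k,V \right)} = V + 2 k$
$X = - \frac{3279}{26}$ ($X = 49 \left(32 \left(- \frac{1}{13}\right) + 11 \left(- \frac{1}{22}\right)\right) + 19 = 49 \left(- \frac{32}{13} - \frac{1}{2}\right) + 19 = 49 \left(- \frac{77}{26}\right) + 19 = - \frac{3773}{26} + 19 = - \frac{3279}{26} \approx -126.12$)
$X o{\left(z{\left(-3 \right)},-8 \right)} = - \frac{3279 \left(-8 + 2 \left(-3\right)\right)}{26} = - \frac{3279 \left(-8 - 6\right)}{26} = \left(- \frac{3279}{26}\right) \left(-14\right) = \frac{22953}{13}$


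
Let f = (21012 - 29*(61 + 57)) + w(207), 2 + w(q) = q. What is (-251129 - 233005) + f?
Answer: -466339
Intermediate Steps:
w(q) = -2 + q
f = 17795 (f = (21012 - 29*(61 + 57)) + (-2 + 207) = (21012 - 29*118) + 205 = (21012 - 1*3422) + 205 = (21012 - 3422) + 205 = 17590 + 205 = 17795)
(-251129 - 233005) + f = (-251129 - 233005) + 17795 = -484134 + 17795 = -466339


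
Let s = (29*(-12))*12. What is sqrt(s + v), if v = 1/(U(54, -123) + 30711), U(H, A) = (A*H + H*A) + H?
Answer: I*sqrt(1276124450055)/17481 ≈ 64.622*I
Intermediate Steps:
U(H, A) = H + 2*A*H (U(H, A) = (A*H + A*H) + H = 2*A*H + H = H + 2*A*H)
v = 1/17481 (v = 1/(54*(1 + 2*(-123)) + 30711) = 1/(54*(1 - 246) + 30711) = 1/(54*(-245) + 30711) = 1/(-13230 + 30711) = 1/17481 ≈ 5.7205e-5)
s = -4176 (s = -348*12 = -4176)
sqrt(s + v) = sqrt(-4176 + 1/17481) = sqrt(-73000655/17481) = I*sqrt(1276124450055)/17481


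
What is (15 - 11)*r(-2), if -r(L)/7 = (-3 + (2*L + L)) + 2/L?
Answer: 280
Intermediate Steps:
r(L) = 21 - 21*L - 14/L (r(L) = -7*((-3 + (2*L + L)) + 2/L) = -7*((-3 + 3*L) + 2/L) = -7*(-3 + 2/L + 3*L) = 21 - 21*L - 14/L)
(15 - 11)*r(-2) = (15 - 11)*(21 - 21*(-2) - 14/(-2)) = 4*(21 + 42 - 14*(-½)) = 4*(21 + 42 + 7) = 4*70 = 280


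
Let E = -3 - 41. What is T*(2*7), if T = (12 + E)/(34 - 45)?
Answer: 448/11 ≈ 40.727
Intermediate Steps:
E = -44
T = 32/11 (T = (12 - 44)/(34 - 45) = -32/(-11) = -32*(-1/11) = 32/11 ≈ 2.9091)
T*(2*7) = 32*(2*7)/11 = (32/11)*14 = 448/11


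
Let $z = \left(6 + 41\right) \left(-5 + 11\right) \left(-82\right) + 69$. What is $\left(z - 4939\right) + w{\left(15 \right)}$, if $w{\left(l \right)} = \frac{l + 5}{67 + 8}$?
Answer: $- \frac{419906}{15} \approx -27994.0$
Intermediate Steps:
$w{\left(l \right)} = \frac{1}{15} + \frac{l}{75}$ ($w{\left(l \right)} = \frac{5 + l}{75} = \left(5 + l\right) \frac{1}{75} = \frac{1}{15} + \frac{l}{75}$)
$z = -23055$ ($z = 47 \cdot 6 \left(-82\right) + 69 = 282 \left(-82\right) + 69 = -23124 + 69 = -23055$)
$\left(z - 4939\right) + w{\left(15 \right)} = \left(-23055 - 4939\right) + \left(\frac{1}{15} + \frac{1}{75} \cdot 15\right) = \left(-23055 - 4939\right) + \left(\frac{1}{15} + \frac{1}{5}\right) = -27994 + \frac{4}{15} = - \frac{419906}{15}$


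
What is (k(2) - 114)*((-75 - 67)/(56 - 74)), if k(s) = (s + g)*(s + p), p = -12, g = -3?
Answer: -7384/9 ≈ -820.44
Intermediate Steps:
k(s) = (-12 + s)*(-3 + s) (k(s) = (s - 3)*(s - 12) = (-3 + s)*(-12 + s) = (-12 + s)*(-3 + s))
(k(2) - 114)*((-75 - 67)/(56 - 74)) = ((36 + 2² - 15*2) - 114)*((-75 - 67)/(56 - 74)) = ((36 + 4 - 30) - 114)*(-142/(-18)) = (10 - 114)*(-142*(-1/18)) = -104*71/9 = -7384/9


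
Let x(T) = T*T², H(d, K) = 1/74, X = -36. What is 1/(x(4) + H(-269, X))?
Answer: 74/4737 ≈ 0.015622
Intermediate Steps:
H(d, K) = 1/74
x(T) = T³
1/(x(4) + H(-269, X)) = 1/(4³ + 1/74) = 1/(64 + 1/74) = 1/(4737/74) = 74/4737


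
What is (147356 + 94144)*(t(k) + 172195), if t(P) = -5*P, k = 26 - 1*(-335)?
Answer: 41149185000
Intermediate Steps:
k = 361 (k = 26 + 335 = 361)
(147356 + 94144)*(t(k) + 172195) = (147356 + 94144)*(-5*361 + 172195) = 241500*(-1805 + 172195) = 241500*170390 = 41149185000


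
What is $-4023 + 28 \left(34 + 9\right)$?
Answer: $-2819$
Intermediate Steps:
$-4023 + 28 \left(34 + 9\right) = -4023 + 28 \cdot 43 = -4023 + 1204 = -2819$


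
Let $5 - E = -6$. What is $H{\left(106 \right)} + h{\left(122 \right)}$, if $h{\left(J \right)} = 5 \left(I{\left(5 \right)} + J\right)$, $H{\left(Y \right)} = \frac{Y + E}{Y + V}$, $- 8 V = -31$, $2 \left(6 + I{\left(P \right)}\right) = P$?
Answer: $\frac{347829}{586} \approx 593.56$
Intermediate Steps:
$E = 11$ ($E = 5 - -6 = 5 + 6 = 11$)
$I{\left(P \right)} = -6 + \frac{P}{2}$
$V = \frac{31}{8}$ ($V = \left(- \frac{1}{8}\right) \left(-31\right) = \frac{31}{8} \approx 3.875$)
$H{\left(Y \right)} = \frac{11 + Y}{\frac{31}{8} + Y}$ ($H{\left(Y \right)} = \frac{Y + 11}{Y + \frac{31}{8}} = \frac{11 + Y}{\frac{31}{8} + Y}$)
$h{\left(J \right)} = - \frac{35}{2} + 5 J$ ($h{\left(J \right)} = 5 \left(\left(-6 + \frac{1}{2} \cdot 5\right) + J\right) = 5 \left(\left(-6 + \frac{5}{2}\right) + J\right) = 5 \left(- \frac{7}{2} + J\right) = - \frac{35}{2} + 5 J$)
$H{\left(106 \right)} + h{\left(122 \right)} = \frac{8 \left(11 + 106\right)}{31 + 8 \cdot 106} + \left(- \frac{35}{2} + 5 \cdot 122\right) = 8 \frac{1}{31 + 848} \cdot 117 + \left(- \frac{35}{2} + 610\right) = 8 \cdot \frac{1}{879} \cdot 117 + \frac{1185}{2} = \frac{312}{293} + \frac{1185}{2} = \frac{347829}{586}$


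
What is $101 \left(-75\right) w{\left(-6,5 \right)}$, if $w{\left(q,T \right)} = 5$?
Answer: $-37875$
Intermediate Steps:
$101 \left(-75\right) w{\left(-6,5 \right)} = 101 \left(-75\right) 5 = \left(-7575\right) 5 = -37875$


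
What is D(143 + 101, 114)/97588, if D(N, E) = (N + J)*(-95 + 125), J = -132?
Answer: 840/24397 ≈ 0.034430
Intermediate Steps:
D(N, E) = -3960 + 30*N (D(N, E) = (N - 132)*(-95 + 125) = (-132 + N)*30 = -3960 + 30*N)
D(143 + 101, 114)/97588 = (-3960 + 30*(143 + 101))/97588 = (-3960 + 30*244)*(1/97588) = (-3960 + 7320)*(1/97588) = 3360*(1/97588) = 840/24397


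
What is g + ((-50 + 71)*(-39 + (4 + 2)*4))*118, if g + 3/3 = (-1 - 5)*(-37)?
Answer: -36949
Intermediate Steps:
g = 221 (g = -1 + (-1 - 5)*(-37) = -1 - 6*(-37) = -1 + 222 = 221)
g + ((-50 + 71)*(-39 + (4 + 2)*4))*118 = 221 + ((-50 + 71)*(-39 + (4 + 2)*4))*118 = 221 + (21*(-39 + 6*4))*118 = 221 + (21*(-39 + 24))*118 = 221 + (21*(-15))*118 = 221 - 315*118 = 221 - 37170 = -36949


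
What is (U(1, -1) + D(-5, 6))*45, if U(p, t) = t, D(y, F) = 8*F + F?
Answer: 2385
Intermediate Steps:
D(y, F) = 9*F
(U(1, -1) + D(-5, 6))*45 = (-1 + 9*6)*45 = (-1 + 54)*45 = 53*45 = 2385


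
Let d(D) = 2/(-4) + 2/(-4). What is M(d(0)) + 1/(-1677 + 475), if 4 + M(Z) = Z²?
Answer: -3607/1202 ≈ -3.0008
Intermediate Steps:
d(D) = -1 (d(D) = 2*(-¼) + 2*(-¼) = -½ - ½ = -1)
M(Z) = -4 + Z²
M(d(0)) + 1/(-1677 + 475) = (-4 + (-1)²) + 1/(-1677 + 475) = (-4 + 1) + 1/(-1202) = -3 - 1/1202 = -3607/1202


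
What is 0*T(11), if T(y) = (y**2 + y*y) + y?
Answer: 0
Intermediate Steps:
T(y) = y + 2*y**2 (T(y) = (y**2 + y**2) + y = 2*y**2 + y = y + 2*y**2)
0*T(11) = 0*(11*(1 + 2*11)) = 0*(11*(1 + 22)) = 0*(11*23) = 0*253 = 0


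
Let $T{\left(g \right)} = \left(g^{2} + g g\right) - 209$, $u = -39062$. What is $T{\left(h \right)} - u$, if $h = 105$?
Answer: $60903$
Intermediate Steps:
$T{\left(g \right)} = -209 + 2 g^{2}$ ($T{\left(g \right)} = \left(g^{2} + g^{2}\right) - 209 = 2 g^{2} - 209 = -209 + 2 g^{2}$)
$T{\left(h \right)} - u = \left(-209 + 2 \cdot 105^{2}\right) - -39062 = \left(-209 + 2 \cdot 11025\right) + 39062 = \left(-209 + 22050\right) + 39062 = 21841 + 39062 = 60903$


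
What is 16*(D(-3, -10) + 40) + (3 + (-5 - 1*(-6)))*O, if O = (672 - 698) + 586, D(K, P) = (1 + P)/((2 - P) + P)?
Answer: 2808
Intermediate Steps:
D(K, P) = ½ + P/2 (D(K, P) = (1 + P)/2 = (1 + P)*(½) = ½ + P/2)
O = 560 (O = -26 + 586 = 560)
16*(D(-3, -10) + 40) + (3 + (-5 - 1*(-6)))*O = 16*((½ + (½)*(-10)) + 40) + (3 + (-5 - 1*(-6)))*560 = 16*((½ - 5) + 40) + (3 + (-5 + 6))*560 = 16*(-9/2 + 40) + (3 + 1)*560 = 16*(71/2) + 4*560 = 568 + 2240 = 2808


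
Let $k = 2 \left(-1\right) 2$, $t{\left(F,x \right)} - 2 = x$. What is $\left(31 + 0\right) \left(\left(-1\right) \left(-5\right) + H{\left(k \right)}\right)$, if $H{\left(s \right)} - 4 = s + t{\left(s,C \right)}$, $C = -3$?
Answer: $124$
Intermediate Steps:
$t{\left(F,x \right)} = 2 + x$
$k = -4$ ($k = \left(-2\right) 2 = -4$)
$H{\left(s \right)} = 3 + s$ ($H{\left(s \right)} = 4 + \left(s + \left(2 - 3\right)\right) = 4 + \left(s - 1\right) = 4 + \left(-1 + s\right) = 3 + s$)
$\left(31 + 0\right) \left(\left(-1\right) \left(-5\right) + H{\left(k \right)}\right) = \left(31 + 0\right) \left(\left(-1\right) \left(-5\right) + \left(3 - 4\right)\right) = 31 \left(5 - 1\right) = 31 \cdot 4 = 124$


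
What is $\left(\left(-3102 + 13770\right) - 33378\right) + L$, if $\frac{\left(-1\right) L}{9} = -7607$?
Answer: $45753$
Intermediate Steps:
$L = 68463$ ($L = \left(-9\right) \left(-7607\right) = 68463$)
$\left(\left(-3102 + 13770\right) - 33378\right) + L = \left(\left(-3102 + 13770\right) - 33378\right) + 68463 = \left(10668 - 33378\right) + 68463 = -22710 + 68463 = 45753$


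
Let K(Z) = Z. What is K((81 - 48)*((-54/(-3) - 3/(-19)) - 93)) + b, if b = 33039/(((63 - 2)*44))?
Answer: -125321643/50996 ≈ -2457.5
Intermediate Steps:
b = 33039/2684 (b = 33039/((61*44)) = 33039/2684 ≈ 12.310)
K((81 - 48)*((-54/(-3) - 3/(-19)) - 93)) + b = (81 - 48)*((-54/(-3) - 3/(-19)) - 93) + 33039/2684 = 33*((-54*(-⅓) - 3*(-1/19)) - 93) + 33039/2684 = 33*((18 + 3/19) - 93) + 33039/2684 = 33*(345/19 - 93) + 33039/2684 = 33*(-1422/19) + 33039/2684 = -46926/19 + 33039/2684 = -125321643/50996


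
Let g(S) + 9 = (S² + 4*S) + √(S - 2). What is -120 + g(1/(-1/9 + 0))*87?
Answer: 3012 + 87*I*√11 ≈ 3012.0 + 288.55*I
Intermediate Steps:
g(S) = -9 + S² + √(-2 + S) + 4*S (g(S) = -9 + ((S² + 4*S) + √(S - 2)) = -9 + ((S² + 4*S) + √(-2 + S)) = -9 + (S² + √(-2 + S) + 4*S) = -9 + S² + √(-2 + S) + 4*S)
-120 + g(1/(-1/9 + 0))*87 = -120 + (-9 + (1/(-1/9 + 0))² + √(-2 + 1/(-1/9 + 0)) + 4/(-1/9 + 0))*87 = -120 + (-9 + (1/(-1*⅑ + 0))² + √(-2 + 1/(-1*⅑ + 0)) + 4/(-1*⅑ + 0))*87 = -120 + (-9 + (1/(-⅑ + 0))² + √(-2 + 1/(-⅑ + 0)) + 4/(-⅑ + 0))*87 = -120 + (-9 + (1/(-⅑))² + √(-2 + 1/(-⅑)) + 4/(-⅑))*87 = -120 + (-9 + (-9)² + √(-2 - 9) + 4*(-9))*87 = -120 + (-9 + 81 + √(-11) - 36)*87 = -120 + (-9 + 81 + I*√11 - 36)*87 = -120 + (36 + I*√11)*87 = -120 + (3132 + 87*I*√11) = 3012 + 87*I*√11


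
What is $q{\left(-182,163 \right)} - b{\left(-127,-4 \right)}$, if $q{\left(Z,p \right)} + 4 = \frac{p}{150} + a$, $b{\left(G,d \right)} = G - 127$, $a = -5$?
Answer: $\frac{36913}{150} \approx 246.09$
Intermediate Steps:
$b{\left(G,d \right)} = -127 + G$
$q{\left(Z,p \right)} = -9 + \frac{p}{150}$ ($q{\left(Z,p \right)} = -4 + \left(\frac{p}{150} - 5\right) = -4 + \left(-5 + \frac{p}{150}\right) = -9 + \frac{p}{150}$)
$q{\left(-182,163 \right)} - b{\left(-127,-4 \right)} = \left(-9 + \frac{1}{150} \cdot 163\right) - \left(-127 - 127\right) = \left(-9 + \frac{163}{150}\right) - -254 = - \frac{1187}{150} + 254 = \frac{36913}{150}$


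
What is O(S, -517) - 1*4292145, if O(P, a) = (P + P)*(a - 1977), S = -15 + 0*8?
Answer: -4217325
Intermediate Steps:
S = -15 (S = -15 + 0 = -15)
O(P, a) = 2*P*(-1977 + a) (O(P, a) = (2*P)*(-1977 + a) = 2*P*(-1977 + a))
O(S, -517) - 1*4292145 = 2*(-15)*(-1977 - 517) - 1*4292145 = 2*(-15)*(-2494) - 4292145 = 74820 - 4292145 = -4217325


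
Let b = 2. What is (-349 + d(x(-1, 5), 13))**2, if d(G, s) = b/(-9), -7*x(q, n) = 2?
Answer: 9878449/81 ≈ 1.2196e+5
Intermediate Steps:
x(q, n) = -2/7 (x(q, n) = -1/7*2 = -2/7)
d(G, s) = -2/9 (d(G, s) = 2/(-9) = 2*(-1/9) = -2/9)
(-349 + d(x(-1, 5), 13))**2 = (-349 - 2/9)**2 = (-3143/9)**2 = 9878449/81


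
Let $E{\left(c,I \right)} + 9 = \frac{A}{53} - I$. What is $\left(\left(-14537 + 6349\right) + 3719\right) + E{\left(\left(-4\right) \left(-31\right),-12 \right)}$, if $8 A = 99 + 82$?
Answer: $- \frac{1893403}{424} \approx -4465.6$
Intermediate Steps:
$A = \frac{181}{8}$ ($A = \frac{99 + 82}{8} = \frac{1}{8} \cdot 181 = \frac{181}{8} \approx 22.625$)
$E{\left(c,I \right)} = - \frac{3635}{424} - I$ ($E{\left(c,I \right)} = -9 - \left(- \frac{181}{424} + I\right) = - \frac{3635}{424} - I$)
$\left(\left(-14537 + 6349\right) + 3719\right) + E{\left(\left(-4\right) \left(-31\right),-12 \right)} = \left(\left(-14537 + 6349\right) + 3719\right) - - \frac{1453}{424} = \left(-8188 + 3719\right) + \left(- \frac{3635}{424} + 12\right) = -4469 + \frac{1453}{424} = - \frac{1893403}{424}$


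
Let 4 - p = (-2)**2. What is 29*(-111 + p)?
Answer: -3219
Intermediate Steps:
p = 0 (p = 4 - 1*(-2)**2 = 4 - 1*4 = 4 - 4 = 0)
29*(-111 + p) = 29*(-111 + 0) = 29*(-111) = -3219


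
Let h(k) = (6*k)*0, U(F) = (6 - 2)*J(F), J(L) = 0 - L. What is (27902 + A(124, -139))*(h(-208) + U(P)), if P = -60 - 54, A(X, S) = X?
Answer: 12779856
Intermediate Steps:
P = -114
J(L) = -L
U(F) = -4*F (U(F) = (6 - 2)*(-F) = 4*(-F) = -4*F)
h(k) = 0
(27902 + A(124, -139))*(h(-208) + U(P)) = (27902 + 124)*(0 - 4*(-114)) = 28026*(0 + 456) = 28026*456 = 12779856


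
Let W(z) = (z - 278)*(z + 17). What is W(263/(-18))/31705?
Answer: -226481/10272420 ≈ -0.022047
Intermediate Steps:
W(z) = (-278 + z)*(17 + z)
W(263/(-18))/31705 = (-4726 + (263/(-18))² - 68643/(-18))/31705 = (-4726 + (263*(-1/18))² - 68643*(-1)/18)*(1/31705) = (-4726 + (-263/18)² - 261*(-263/18))*(1/31705) = (-4726 + 69169/324 + 7627/2)*(1/31705) = -226481/324*1/31705 = -226481/10272420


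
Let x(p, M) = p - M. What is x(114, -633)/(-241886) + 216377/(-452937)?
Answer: -52676910961/109559119182 ≈ -0.48081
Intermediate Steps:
x(114, -633)/(-241886) + 216377/(-452937) = (114 - 1*(-633))/(-241886) + 216377/(-452937) = (114 + 633)*(-1/241886) + 216377*(-1/452937) = 747*(-1/241886) - 216377/452937 = -747/241886 - 216377/452937 = -52676910961/109559119182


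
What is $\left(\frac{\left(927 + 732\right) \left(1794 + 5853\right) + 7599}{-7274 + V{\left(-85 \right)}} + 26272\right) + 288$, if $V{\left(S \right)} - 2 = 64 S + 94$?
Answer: $\frac{53740018}{2103} \approx 25554.0$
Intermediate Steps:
$V{\left(S \right)} = 96 + 64 S$ ($V{\left(S \right)} = 2 + \left(64 S + 94\right) = 2 + \left(94 + 64 S\right) = 96 + 64 S$)
$\left(\frac{\left(927 + 732\right) \left(1794 + 5853\right) + 7599}{-7274 + V{\left(-85 \right)}} + 26272\right) + 288 = \left(\frac{\left(927 + 732\right) \left(1794 + 5853\right) + 7599}{-7274 + \left(96 + 64 \left(-85\right)\right)} + 26272\right) + 288 = \left(\frac{1659 \cdot 7647 + 7599}{-7274 + \left(96 - 5440\right)} + 26272\right) + 288 = \left(\frac{12686373 + 7599}{-7274 - 5344} + 26272\right) + 288 = \left(\frac{12693972}{-12618} + 26272\right) + 288 = \left(12693972 \left(- \frac{1}{12618}\right) + 26272\right) + 288 = \left(- \frac{2115662}{2103} + 26272\right) + 288 = \frac{53134354}{2103} + 288 = \frac{53740018}{2103}$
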